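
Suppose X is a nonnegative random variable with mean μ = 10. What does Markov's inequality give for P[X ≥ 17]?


μ = E[X] = 10, a = 17.
Markov: P[X ≥ 17] ≤ μ/a = (10)/17 = 10/17.
Numerically: ≈ 0.5882.
(Since a = 17 > μ = 10.0000, the bound 10/17 is < 1 and informative.)

P[X ≥ 17] ≤ 10/17 ≈ 0.5882.


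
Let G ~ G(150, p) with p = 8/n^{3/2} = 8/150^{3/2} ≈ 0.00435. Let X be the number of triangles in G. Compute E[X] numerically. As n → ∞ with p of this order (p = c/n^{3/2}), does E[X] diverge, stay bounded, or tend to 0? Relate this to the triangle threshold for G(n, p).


Number of potential triangles: C(150, 3) = 551300.
Each occurs with probability p³ ≈ (0.00435)³ ≈ 8.25770e-08.
By linearity: E[X] = C(150, 3)·p³ ≈ 551300 · 8.25770e-08 ≈ 0.046.
Since α = 3/2 > 1, p = c/n^{3/2} = o(1/n) is below the triangle threshold p ~ 1/n. Asymptotically E[X] ~ (c³/6)·n^{3(1−α)} = (8³/6)·n^{-1.5} → 0, so by Markov's inequality G has no triangles w.h.p.

E[X] ≈ 0.046; in regime p = Θ(1/n^{3/2}) E[X] tends to 0 (below the triangle threshold p ~ 1/n).


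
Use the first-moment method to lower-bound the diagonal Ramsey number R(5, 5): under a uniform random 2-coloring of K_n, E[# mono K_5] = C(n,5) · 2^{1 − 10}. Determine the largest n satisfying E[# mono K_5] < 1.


We need C(n, 5) · 2^{1 − 10} < 1, i.e. C(n, 5) < 2^{10 − 1} = 512.
Check values of n near the boundary:
  n = 5: C(5, 5) = 1; 1 < 512? YES
  n = 6: C(6, 5) = 6; 6 < 512? YES
  n = 7: C(7, 5) = 21; 21 < 512? YES
  n = 8: C(8, 5) = 56; 56 < 512? YES
  n = 9: C(9, 5) = 126; 126 < 512? YES
  n = 10: C(10, 5) = 252; 252 < 512? YES
  n = 11: C(11, 5) = 462; 462 < 512? YES
  n = 12: C(12, 5) = 792; 792 < 512? NO
  n = 13: C(13, 5) = 1287; 1287 < 512? NO
The largest n with C(n, 5) < 512 is n = 11 (where E[X] = 231/256 ≈ 0.902344). Hence R(5, 5) > 11, i.e. R(5, 5) ≥ 12.

Largest n = 11; hence R(5, 5) > 11.


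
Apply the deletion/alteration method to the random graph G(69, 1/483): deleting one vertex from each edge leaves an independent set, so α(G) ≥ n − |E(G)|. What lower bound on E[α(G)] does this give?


E[|E(G)|] = C(69, 2)·p = 2346 · (1/483) = 34/7.
E[α(G)] ≥ n − E[|E(G)|] = 69 − 34/7 = 449/7.
Numerically: ≈ 64.142857.
(This is only a lower bound; the true E[α(G)] may be larger.)

E[α(G)] ≥ 449/7 ≈ 64.142857.


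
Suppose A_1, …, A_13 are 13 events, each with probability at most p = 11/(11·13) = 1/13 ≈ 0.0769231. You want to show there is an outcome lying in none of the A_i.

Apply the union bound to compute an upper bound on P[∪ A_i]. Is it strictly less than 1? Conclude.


Union bound: P[∪_{i=1}^{13} A_i] ≤ Σ_i P[A_i] ≤ 13·p = 13·(1/13) = 1.
Numerically: 1 ≈ 1.0000000.
Is 1 < 1? NO.
Since the bound 1 is ≥ 1, the union bound is uninformative here; it does NOT by itself certify existence.

13·p = 1 ≈ 1.0000000; existence NOT certified by the union bound.


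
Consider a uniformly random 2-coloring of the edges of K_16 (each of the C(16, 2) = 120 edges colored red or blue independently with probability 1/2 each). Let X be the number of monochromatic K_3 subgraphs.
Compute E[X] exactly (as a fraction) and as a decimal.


Let X = Σ_S X_S over the C(16, 3) = 560 subsets S of size 3, where X_S = 1 if the K_3 on S is monochromatic.
For a fixed S, the K_3 on S has C(3, 2) = 3 edges. P[all 3 edges red] = (1/2)^3, and likewise for blue, so P[monochromatic] = 2·(1/2)^3 = 2^{1 − 3} = 1/4.
Summing: E[X] = C(16, 3) · 2^{1 − 3} = 560 · 1/4 = 140.
Numerically: E[X] ≈ 140.00000.

E[X] = C(16,3)·2^(1−C(3,2)) = 140 ≈ 140.00000.


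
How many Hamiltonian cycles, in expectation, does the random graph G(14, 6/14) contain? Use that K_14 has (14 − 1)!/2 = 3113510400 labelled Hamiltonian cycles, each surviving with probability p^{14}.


K_14 has (14 − 1)!/2 = 3113510400 labelled Hamiltonian cycles.
For each such Hamiltonian cycle H, let X_H = 1 if all 14 edges of H are present in G. Then P[X_H = 1] = p^{14} = (3/7)^{14} = 4782969/678223072849.
Summing the indicators: E[X] = Σ_H E[X_H] = 3113510400 · p^{14} = 3113510400 · 4782969/678223072849 = 2127403389196800/96889010407.
Numerically: E[X] ≈ 21957.

E[X] = 3113510400 · (3/7)^{14} = 2127403389196800/96889010407 ≈ 21957.


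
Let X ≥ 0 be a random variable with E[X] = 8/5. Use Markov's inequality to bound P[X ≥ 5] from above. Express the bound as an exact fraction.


μ = E[X] = 8/5, a = 5.
Markov: P[X ≥ 5] ≤ μ/a = (8/5)/5 = 8/25.
Numerically: ≈ 0.320000.
(Since a = 5 > μ = 1.600000, the bound 8/25 is < 1 and informative.)

P[X ≥ 5] ≤ 8/25 ≈ 0.320000.


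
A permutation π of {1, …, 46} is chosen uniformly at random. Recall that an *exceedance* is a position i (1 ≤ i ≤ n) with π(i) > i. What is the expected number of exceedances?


Write X = Σ_{i=1}^{46} X_i, where X_i = 1_{π(i) > i}.
For each fixed i, π(i) is uniform over {1, …, 46} (marginal of a uniform permutation), so P[π(i) > i] = (n − i)/n. Summing: Σ_{i=1}^{46} (n − i)/n = (0 + 1 + … + 45)/46 = 46(46 − 1)/(2·46) = (46 − 1)/2.
Hence E[X] = Σ_{i=1}^{46} (46 − i)/46 = 45/2 ≈ 22.50000.

E[X] = 45/2 = 22.50000.


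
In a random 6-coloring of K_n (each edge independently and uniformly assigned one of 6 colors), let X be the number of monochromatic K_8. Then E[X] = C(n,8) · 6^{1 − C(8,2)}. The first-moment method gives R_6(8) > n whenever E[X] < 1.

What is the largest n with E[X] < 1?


We need C(n, 8) · 6^{1 − 28} < 1, i.e. C(n, 8) < 6^{28 − 1} = 1023490369077469249536.
Check values of n near the boundary:
  n = 1591: C(1591, 8) = 1000427749141189953870; 1000427749141189953870 < 1023490369077469249536? YES
  n = 1592: C(1592, 8) = 1005480414540892933435; 1005480414540892933435 < 1023490369077469249536? YES
  n = 1593: C(1593, 8) = 1010555394551193970323; 1010555394551193970323 < 1023490369077469249536? YES
  n = 1594: C(1594, 8) = 1015652773590544255167; 1015652773590544255167 < 1023490369077469249536? YES
  n = 1595: C(1595, 8) = 1020772636343363633895; 1020772636343363633895 < 1023490369077469249536? YES
  n = 1596: C(1596, 8) = 1025915067760710553965; 1025915067760710553965 < 1023490369077469249536? NO
  n = 1597: C(1597, 8) = 1031080153060953275445; 1031080153060953275445 < 1023490369077469249536? NO
  n = 1598: C(1598, 8) = 1036267977730442348529; 1036267977730442348529 < 1023490369077469249536? NO
The largest n with C(n, 8) < 1023490369077469249536 is n = 1595 (where E[X] = 113419181815929292655/113721152119718805504 ≈ 0.9973446). Hence R_6(8) > 1595, i.e. R_6(8) ≥ 1596.

Largest n = 1595; hence R_6(8) > 1595.


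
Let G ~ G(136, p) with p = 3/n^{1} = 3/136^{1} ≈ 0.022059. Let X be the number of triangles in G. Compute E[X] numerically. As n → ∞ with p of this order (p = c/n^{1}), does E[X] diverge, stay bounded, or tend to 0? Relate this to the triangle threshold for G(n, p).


Number of potential triangles: C(136, 3) = 410040.
Each occurs with probability p³ ≈ (0.022059)³ ≈ 1.0733640e-05.
By linearity: E[X] = C(136, 3)·p³ ≈ 410040 · 1.0733640e-05 ≈ 4.40122.
Here α = 1, so p = 3/n is exactly at the triangle threshold p ~ 1/n. Asymptotically E[X] → c³/6 = 3³/6 = 9/2 ≈ 4.50000, a bounded constant. In this regime the triangle count is asymptotically Poisson(c³/6).

E[X] ≈ 4.40122; in regime p = Θ(1/n^{1}) E[X] stays bounded (at the triangle threshold p ~ 1/n).


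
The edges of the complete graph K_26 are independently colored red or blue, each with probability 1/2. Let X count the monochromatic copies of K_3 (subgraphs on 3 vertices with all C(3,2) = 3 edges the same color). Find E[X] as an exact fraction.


Let X = Σ_S X_S over the C(26, 3) = 2600 subsets S of size 3, where X_S = 1 if the K_3 on S is monochromatic.
For a fixed S, the K_3 on S has C(3, 2) = 3 edges. P[all 3 edges red] = (1/2)^3, and likewise for blue, so P[monochromatic] = 2·(1/2)^3 = 2^{1 − 3} = 1/4.
Summing: E[X] = C(26, 3) · 2^{1 − 3} = 2600 · 1/4 = 650.
Numerically: E[X] ≈ 650.0000.

E[X] = C(26,3)·2^(1−C(3,2)) = 650 ≈ 650.0000.


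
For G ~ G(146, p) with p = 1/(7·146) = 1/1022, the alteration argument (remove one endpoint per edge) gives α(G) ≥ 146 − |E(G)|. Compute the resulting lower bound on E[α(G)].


E[|E(G)|] = C(146, 2)·p = 10585 · (1/1022) = 145/14.
E[α(G)] ≥ n − E[|E(G)|] = 146 − 145/14 = 1899/14.
Numerically: ≈ 135.6429.
(This is only a lower bound; the true E[α(G)] may be larger.)

E[α(G)] ≥ 1899/14 ≈ 135.6429.


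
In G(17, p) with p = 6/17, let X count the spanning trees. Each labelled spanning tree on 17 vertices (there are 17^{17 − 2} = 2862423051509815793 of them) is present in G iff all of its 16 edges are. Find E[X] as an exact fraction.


K_17 has 17^{17 − 2} = 2862423051509815793 labelled spanning trees.
For each such spanning tree H, let X_H = 1 if all 16 edges of H are present in G. Then P[X_H = 1] = p^{16} = (6/17)^{16} = 2821109907456/48661191875666868481.
Summing the indicators: E[X] = Σ_H E[X_H] = 2862423051509815793 · p^{16} = 2862423051509815793 · 2821109907456/48661191875666868481 = 2821109907456/17.
Numerically: E[X] ≈ 1.659e+11.

E[X] = 2862423051509815793 · (6/17)^{16} = 2821109907456/17 ≈ 1.659e+11.


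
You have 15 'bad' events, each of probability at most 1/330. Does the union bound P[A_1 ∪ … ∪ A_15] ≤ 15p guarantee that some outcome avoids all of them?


Union bound: P[∪_{i=1}^{15} A_i] ≤ Σ_i P[A_i] ≤ 15·p = 15·(1/330) = 1/22.
Numerically: 1/22 ≈ 0.0454545.
Is 1/22 < 1? YES.
Since P[∪ A_i] ≤ 1/22 < 1, the complement has P[∩ A_i^c] ≥ 1 − 1/22 = 21/22 > 0, so some outcome avoids every A_i.

15·p = 1/22 ≈ 0.0454545; existence CERTIFIED by the union bound.


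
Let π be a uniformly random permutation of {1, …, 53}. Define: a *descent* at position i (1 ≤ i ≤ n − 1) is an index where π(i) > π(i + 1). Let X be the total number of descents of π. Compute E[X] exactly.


Write X = Σ X_I over i = 1, …, 52, with X_I the indicator of one descent.
There are 52 indicators.
For each fixed i, the pair (π(i), π(i+1)) is a uniformly random ordered pair of distinct values from {1, …, 53}; by symmetry P[π(i) > π(i+1)] = 1/2.
By linearity: E[X] = 52 · (1/2) = (53 − 1) · (1/2) = 26 ≈ 26.000.

E[X] = 26 = 26.000.


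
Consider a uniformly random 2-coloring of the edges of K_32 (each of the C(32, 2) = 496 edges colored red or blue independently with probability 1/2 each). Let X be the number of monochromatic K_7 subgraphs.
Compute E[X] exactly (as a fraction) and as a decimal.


Let X = Σ_S X_S over the C(32, 7) = 3365856 subsets S of size 7, where X_S = 1 if the K_7 on S is monochromatic.
For a fixed S, the K_7 on S has C(7, 2) = 21 edges. P[all 21 edges red] = (1/2)^21, and likewise for blue, so P[monochromatic] = 2·(1/2)^21 = 2^{1 − 21} = 1/1048576.
By linearity of expectation: E[X] = C(32, 7) · 2^{1 − 21} = 3365856 · 1/1048576 = 105183/32768.
Numerically: E[X] ≈ 3.209930.

E[X] = C(32,7)·2^(1−C(7,2)) = 105183/32768 ≈ 3.209930.


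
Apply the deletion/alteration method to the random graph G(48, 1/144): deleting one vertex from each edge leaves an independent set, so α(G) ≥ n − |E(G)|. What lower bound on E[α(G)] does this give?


E[|E(G)|] = C(48, 2)·p = 1128 · (1/144) = 47/6.
E[α(G)] ≥ n − E[|E(G)|] = 48 − 47/6 = 241/6.
Numerically: ≈ 40.16667.
(This is only a lower bound; the true E[α(G)] may be larger.)

E[α(G)] ≥ 241/6 ≈ 40.16667.


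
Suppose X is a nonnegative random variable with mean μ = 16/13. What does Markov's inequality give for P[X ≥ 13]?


μ = E[X] = 16/13, a = 13.
Markov: P[X ≥ 13] ≤ μ/a = (16/13)/13 = 16/169.
Numerically: ≈ 0.094675.
(Since a = 13 > μ = 1.230769, the bound 16/169 is < 1 and informative.)

P[X ≥ 13] ≤ 16/169 ≈ 0.094675.


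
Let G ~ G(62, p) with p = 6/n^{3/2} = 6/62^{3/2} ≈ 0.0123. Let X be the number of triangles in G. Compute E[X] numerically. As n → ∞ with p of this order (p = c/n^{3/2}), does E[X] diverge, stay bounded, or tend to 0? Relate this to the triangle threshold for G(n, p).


Number of potential triangles: C(62, 3) = 37820.
Each occurs with probability p³ ≈ (0.0123)³ ≈ 1.85648e-06.
By linearity: E[X] = C(62, 3)·p³ ≈ 37820 · 1.85648e-06 ≈ 0.070.
Since α = 3/2 > 1, p = c/n^{3/2} = o(1/n) is below the triangle threshold p ~ 1/n. Asymptotically E[X] ~ (c³/6)·n^{3(1−α)} = (6³/6)·n^{-1.5} → 0, so by Markov's inequality G has no triangles w.h.p.

E[X] ≈ 0.070; in regime p = Θ(1/n^{3/2}) E[X] tends to 0 (below the triangle threshold p ~ 1/n).


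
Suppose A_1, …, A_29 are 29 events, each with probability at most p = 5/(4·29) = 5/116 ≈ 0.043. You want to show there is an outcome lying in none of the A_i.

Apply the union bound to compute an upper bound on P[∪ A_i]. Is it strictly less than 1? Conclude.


Union bound: P[∪_{i=1}^{29} A_i] ≤ Σ_i P[A_i] ≤ 29·p = 29·(5/116) = 5/4.
Numerically: 5/4 ≈ 1.250.
Is 5/4 < 1? NO.
Since the bound 5/4 is ≥ 1, the union bound is uninformative here; it does NOT by itself certify existence.

29·p = 5/4 ≈ 1.250; existence NOT certified by the union bound.


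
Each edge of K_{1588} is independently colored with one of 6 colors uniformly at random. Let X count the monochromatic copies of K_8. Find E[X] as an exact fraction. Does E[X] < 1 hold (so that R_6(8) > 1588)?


E[X] = C(1588, 8) · 6^{1 − 28} = 985402800396653769702 · 6^{−27} = 985402800396653769702/1023490369077469249536.
As a reduced fraction: E[X] = 54744600022036320539/56860576059859402752 ≈ 0.96279.
Is E[X] < 1? YES.
Since E[X] < 1, there exists a 6-coloring of K_{1588} with no monochromatic K_8; hence R_6(8) > 1588.

E[X] = 54744600022036320539/56860576059859402752 ≈ 0.96279; E[X] < 1, so R_6(8) > 1588.


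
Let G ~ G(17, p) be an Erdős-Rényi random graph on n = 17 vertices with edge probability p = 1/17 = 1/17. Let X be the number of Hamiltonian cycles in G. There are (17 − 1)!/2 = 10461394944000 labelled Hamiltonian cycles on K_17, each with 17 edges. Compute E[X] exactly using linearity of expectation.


K_17 has (17 − 1)!/2 = 10461394944000 labelled Hamiltonian cycles.
For each such Hamiltonian cycle H, let X_H = 1 if all 17 edges of H are present in G. Then P[X_H = 1] = p^{17} = (1/17)^{17} = 1/827240261886336764177.
By linearity of expectation: E[X] = Σ_H E[X_H] = 10461394944000 · p^{17} = 10461394944000 · 1/827240261886336764177 = 10461394944000/827240261886336764177.
Numerically: E[X] ≈ 1.26461e-08.

E[X] = 10461394944000 · (1/17)^{17} = 10461394944000/827240261886336764177 ≈ 1.26461e-08.


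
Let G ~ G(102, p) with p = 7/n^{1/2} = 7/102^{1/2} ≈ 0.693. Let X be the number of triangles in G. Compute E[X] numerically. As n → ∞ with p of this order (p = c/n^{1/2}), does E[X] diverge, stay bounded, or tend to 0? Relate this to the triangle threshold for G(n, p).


Number of potential triangles: C(102, 3) = 171700.
Each occurs with probability p³ ≈ (0.693)³ ≈ 3.32961e-01.
By linearity: E[X] = C(102, 3)·p³ ≈ 171700 · 3.32961e-01 ≈ 57169.469.
Since α = 1/2 < 1, p = c/n^{1/2} ≫ 1/n is above the triangle threshold p ~ 1/n. Asymptotically E[X] ~ (c³/6)·n^{3(1−α)} = (7³/6)·n^{1.5} → ∞; triangles are abundant w.h.p.

E[X] ≈ 57169.469; in regime p = Θ(1/n^{1/2}) E[X] diverges (above the triangle threshold p ~ 1/n).


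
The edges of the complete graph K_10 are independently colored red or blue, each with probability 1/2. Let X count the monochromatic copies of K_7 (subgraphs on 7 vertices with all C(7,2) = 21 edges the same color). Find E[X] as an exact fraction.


Let X = Σ_S X_S over the C(10, 7) = 120 subsets S of size 7, where X_S = 1 if the K_7 on S is monochromatic.
For a fixed S, the K_7 on S has C(7, 2) = 21 edges. P[all 21 edges red] = (1/2)^21, and likewise for blue, so P[monochromatic] = 2·(1/2)^21 = 2^{1 − 21} = 1/1048576.
By linearity of expectation: E[X] = C(10, 7) · 2^{1 − 21} = 120 · 1/1048576 = 15/131072.
Numerically: E[X] ≈ 0.000114.

E[X] = C(10,7)·2^(1−C(7,2)) = 15/131072 ≈ 0.000114.


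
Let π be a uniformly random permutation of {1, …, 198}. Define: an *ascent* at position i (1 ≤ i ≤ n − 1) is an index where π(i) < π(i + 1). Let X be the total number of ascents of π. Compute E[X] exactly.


Write X = Σ X_I over i = 1, …, 197, with X_I the indicator of one ascent.
There are 197 indicators.
For each fixed i, the pair (π(i), π(i+1)) is a uniformly random ordered pair of distinct values from {1, …, 198}; by symmetry P[π(i) < π(i+1)] = 1/2.
By linearity: E[X] = 197 · (1/2) = (198 − 1) · (1/2) = 197/2 ≈ 98.5000.

E[X] = 197/2 = 98.5000.


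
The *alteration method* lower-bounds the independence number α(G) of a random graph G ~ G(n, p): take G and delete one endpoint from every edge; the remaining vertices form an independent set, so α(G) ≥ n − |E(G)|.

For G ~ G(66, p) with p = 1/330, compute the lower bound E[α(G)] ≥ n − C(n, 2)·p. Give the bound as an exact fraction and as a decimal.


E[|E(G)|] = C(66, 2)·p = 2145 · (1/330) = 13/2.
E[α(G)] ≥ n − E[|E(G)|] = 66 − 13/2 = 119/2.
Numerically: ≈ 59.5000.
(This is only a lower bound; the true E[α(G)] may be larger.)

E[α(G)] ≥ 119/2 ≈ 59.5000.


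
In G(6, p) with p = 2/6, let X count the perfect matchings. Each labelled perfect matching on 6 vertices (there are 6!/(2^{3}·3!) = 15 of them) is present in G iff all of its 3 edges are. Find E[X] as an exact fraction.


K_6 has 6!/(2^{3}·3!) = 15 labelled perfect matchings.
For each such perfect matching H, let X_H = 1 if all 3 edges of H are present in G. Then P[X_H = 1] = p^{3} = (1/3)^{3} = 1/27.
By linearity: E[X] = Σ_H E[X_H] = 15 · p^{3} = 15 · 1/27 = 5/9.
Numerically: E[X] ≈ 0.55556.

E[X] = 15 · (1/3)^{3} = 5/9 ≈ 0.55556.


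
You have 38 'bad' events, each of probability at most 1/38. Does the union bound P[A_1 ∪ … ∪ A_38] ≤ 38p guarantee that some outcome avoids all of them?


Union bound: P[∪_{i=1}^{38} A_i] ≤ Σ_i P[A_i] ≤ 38·p = 38·(1/38) = 1.
Numerically: 1 ≈ 1.00000.
Is 1 < 1? NO.
Since the bound 1 is ≥ 1, the union bound is uninformative here; it does NOT by itself certify existence.

38·p = 1 ≈ 1.00000; existence NOT certified by the union bound.


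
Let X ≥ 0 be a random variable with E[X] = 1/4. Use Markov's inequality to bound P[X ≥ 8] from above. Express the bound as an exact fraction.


μ = E[X] = 1/4, a = 8.
Markov: P[X ≥ 8] ≤ μ/a = (1/4)/8 = 1/32.
Numerically: ≈ 0.03125.
(Since a = 8 > μ = 0.25000, the bound 1/32 is < 1 and informative.)

P[X ≥ 8] ≤ 1/32 ≈ 0.03125.


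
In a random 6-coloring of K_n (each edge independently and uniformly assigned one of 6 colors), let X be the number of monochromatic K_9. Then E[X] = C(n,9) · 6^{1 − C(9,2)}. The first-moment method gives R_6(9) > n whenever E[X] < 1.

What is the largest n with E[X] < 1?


We need C(n, 9) · 6^{1 − 36} < 1, i.e. C(n, 9) < 6^{36 − 1} = 1719070799748422591028658176.
Check values of n near the boundary:
  n = 4404: C(4404, 9) = 1703375445537161676647015880; 1703375445537161676647015880 < 1719070799748422591028658176? YES
  n = 4405: C(4405, 9) = 1706862792900636302463627150; 1706862792900636302463627150 < 1719070799748422591028658176? YES
  n = 4406: C(4406, 9) = 1710356485221788389505285700; 1710356485221788389505285700 < 1719070799748422591028658176? YES
  n = 4407: C(4407, 9) = 1713856532599459170657070050; 1713856532599459170657070050 < 1719070799748422591028658176? YES
  n = 4408: C(4408, 9) = 1717362945146264156457459600; 1717362945146264156457459600 < 1719070799748422591028658176? YES
  n = 4409: C(4409, 9) = 1720875732988608787686577131; 1720875732988608787686577131 < 1719070799748422591028658176? NO
  n = 4410: C(4410, 9) = 1724394906266704102180823710; 1724394906266704102180823710 < 1719070799748422591028658176? NO
The largest n with C(n, 9) < 1719070799748422591028658176 is n = 4408 (where E[X] = 35778394690547169926197075/35813974994758803979763712 ≈ 0.9990). Hence R_6(9) > 4408, i.e. R_6(9) ≥ 4409.

Largest n = 4408; hence R_6(9) > 4408.


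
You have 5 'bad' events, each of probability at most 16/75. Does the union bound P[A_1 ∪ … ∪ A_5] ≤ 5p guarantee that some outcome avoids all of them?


Union bound: P[∪_{i=1}^{5} A_i] ≤ Σ_i P[A_i] ≤ 5·p = 5·(16/75) = 16/15.
Numerically: 16/15 ≈ 1.06667.
Is 16/15 < 1? NO.
Since the bound 16/15 is ≥ 1, the union bound is uninformative here; it does NOT by itself certify existence.

5·p = 16/15 ≈ 1.06667; existence NOT certified by the union bound.


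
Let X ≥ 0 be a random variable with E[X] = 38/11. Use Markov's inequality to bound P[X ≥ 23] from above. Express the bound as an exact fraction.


μ = E[X] = 38/11, a = 23.
Markov: P[X ≥ 23] ≤ μ/a = (38/11)/23 = 38/253.
Numerically: ≈ 0.1502.
(Since a = 23 > μ = 3.4545, the bound 38/253 is < 1 and informative.)

P[X ≥ 23] ≤ 38/253 ≈ 0.1502.


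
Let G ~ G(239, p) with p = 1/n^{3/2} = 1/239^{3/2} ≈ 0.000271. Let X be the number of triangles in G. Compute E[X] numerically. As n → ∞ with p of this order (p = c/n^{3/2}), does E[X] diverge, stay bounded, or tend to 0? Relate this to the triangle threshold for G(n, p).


Number of potential triangles: C(239, 3) = 2246839.
Each occurs with probability p³ ≈ (0.000271)³ ≈ 1.98248e-11.
By linearity: E[X] = C(239, 3)·p³ ≈ 2246839 · 1.98248e-11 ≈ 0.000.
Since α = 3/2 > 1, p = c/n^{3/2} = o(1/n) is below the triangle threshold p ~ 1/n. Asymptotically E[X] ~ (c³/6)·n^{3(1−α)} = (1³/6)·n^{-1.5} → 0, so by Markov's inequality G has no triangles w.h.p.

E[X] ≈ 0.000; in regime p = Θ(1/n^{3/2}) E[X] tends to 0 (below the triangle threshold p ~ 1/n).


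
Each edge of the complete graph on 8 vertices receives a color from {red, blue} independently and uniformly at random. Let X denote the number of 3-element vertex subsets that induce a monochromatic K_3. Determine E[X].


Let X = Σ_S X_S over the C(8, 3) = 56 subsets S of size 3, where X_S = 1 if the K_3 on S is monochromatic.
For a fixed S, the K_3 on S has C(3, 2) = 3 edges. P[all 3 edges red] = (1/2)^3, and likewise for blue, so P[monochromatic] = 2·(1/2)^3 = 2^{1 − 3} = 1/4.
By linearity of expectation: E[X] = C(8, 3) · 2^{1 − 3} = 56 · 1/4 = 14.
Numerically: E[X] ≈ 14.000.

E[X] = C(8,3)·2^(1−C(3,2)) = 14 ≈ 14.000.


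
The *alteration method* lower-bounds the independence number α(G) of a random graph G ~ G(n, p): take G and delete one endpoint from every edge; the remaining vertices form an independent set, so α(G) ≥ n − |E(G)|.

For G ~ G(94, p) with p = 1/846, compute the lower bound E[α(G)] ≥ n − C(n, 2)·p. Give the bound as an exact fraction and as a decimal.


E[|E(G)|] = C(94, 2)·p = 4371 · (1/846) = 31/6.
E[α(G)] ≥ n − E[|E(G)|] = 94 − 31/6 = 533/6.
Numerically: ≈ 88.833.
(This is only a lower bound; the true E[α(G)] may be larger.)

E[α(G)] ≥ 533/6 ≈ 88.833.


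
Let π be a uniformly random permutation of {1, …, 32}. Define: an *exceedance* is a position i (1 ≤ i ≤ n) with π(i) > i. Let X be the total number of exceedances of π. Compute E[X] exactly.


Write X = Σ_{i=1}^{32} X_i, where X_i = 1_{π(i) > i}.
For each fixed i, π(i) is uniform over {1, …, 32} (marginal of a uniform permutation), so P[π(i) > i] = (n − i)/n. Summing: Σ_{i=1}^{32} (n − i)/n = (0 + 1 + … + 31)/32 = 32(32 − 1)/(2·32) = (32 − 1)/2.
Hence E[X] = Σ_{i=1}^{32} (32 − i)/32 = 31/2 ≈ 15.50000.

E[X] = 31/2 = 15.50000.


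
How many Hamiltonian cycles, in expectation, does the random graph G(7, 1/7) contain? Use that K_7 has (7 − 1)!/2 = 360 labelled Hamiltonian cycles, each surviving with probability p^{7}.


K_7 has (7 − 1)!/2 = 360 labelled Hamiltonian cycles.
For each such Hamiltonian cycle H, let X_H = 1 if all 7 edges of H are present in G. Then P[X_H = 1] = p^{7} = (1/7)^{7} = 1/823543.
By linearity: E[X] = Σ_H E[X_H] = 360 · p^{7} = 360 · 1/823543 = 360/823543.
Numerically: E[X] ≈ 0.00043714.

E[X] = 360 · (1/7)^{7} = 360/823543 ≈ 0.00043714.


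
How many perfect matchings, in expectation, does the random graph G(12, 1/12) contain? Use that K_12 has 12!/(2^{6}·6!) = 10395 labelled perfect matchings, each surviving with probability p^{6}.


K_12 has 12!/(2^{6}·6!) = 10395 labelled perfect matchings.
For each such perfect matching H, let X_H = 1 if all 6 edges of H are present in G. Then P[X_H = 1] = p^{6} = (1/12)^{6} = 1/2985984.
By linearity of expectation: E[X] = Σ_H E[X_H] = 10395 · p^{6} = 10395 · 1/2985984 = 385/110592.
Numerically: E[X] ≈ 0.0034813.

E[X] = 10395 · (1/12)^{6} = 385/110592 ≈ 0.0034813.


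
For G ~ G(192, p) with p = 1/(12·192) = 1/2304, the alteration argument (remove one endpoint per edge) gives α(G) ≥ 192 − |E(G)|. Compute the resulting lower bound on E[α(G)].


E[|E(G)|] = C(192, 2)·p = 18336 · (1/2304) = 191/24.
E[α(G)] ≥ n − E[|E(G)|] = 192 − 191/24 = 4417/24.
Numerically: ≈ 184.042.
(This is only a lower bound; the true E[α(G)] may be larger.)

E[α(G)] ≥ 4417/24 ≈ 184.042.


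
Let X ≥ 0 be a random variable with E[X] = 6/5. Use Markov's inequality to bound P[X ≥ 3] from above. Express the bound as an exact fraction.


μ = E[X] = 6/5, a = 3.
Markov: P[X ≥ 3] ≤ μ/a = (6/5)/3 = 2/5.
Numerically: ≈ 0.4000.
(Since a = 3 > μ = 1.2000, the bound 2/5 is < 1 and informative.)

P[X ≥ 3] ≤ 2/5 ≈ 0.4000.


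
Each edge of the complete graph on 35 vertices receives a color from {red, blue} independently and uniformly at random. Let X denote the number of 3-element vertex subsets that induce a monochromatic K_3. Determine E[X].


Let X = Σ_S X_S over the C(35, 3) = 6545 subsets S of size 3, where X_S = 1 if the K_3 on S is monochromatic.
For a fixed S, the K_3 on S has C(3, 2) = 3 edges. P[all 3 edges red] = (1/2)^3, and likewise for blue, so P[monochromatic] = 2·(1/2)^3 = 2^{1 − 3} = 1/4.
By linearity of expectation: E[X] = C(35, 3) · 2^{1 − 3} = 6545 · 1/4 = 6545/4.
Numerically: E[X] ≈ 1636.25000.

E[X] = C(35,3)·2^(1−C(3,2)) = 6545/4 ≈ 1636.25000.


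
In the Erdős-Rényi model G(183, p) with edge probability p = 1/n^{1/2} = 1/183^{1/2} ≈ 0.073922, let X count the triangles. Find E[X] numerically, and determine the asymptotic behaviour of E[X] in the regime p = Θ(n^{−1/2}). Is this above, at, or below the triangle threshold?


Number of potential triangles: C(183, 3) = 1004731.
Each occurs with probability p³ ≈ (0.073922)³ ≈ 4.0394605e-04.
By linearity: E[X] = C(183, 3)·p³ ≈ 1004731 · 4.0394605e-04 ≈ 405.85712.
Since α = 1/2 < 1, p = c/n^{1/2} ≫ 1/n is above the triangle threshold p ~ 1/n. Asymptotically E[X] ~ (c³/6)·n^{3(1−α)} = (1³/6)·n^{1.5} → ∞; triangles are abundant w.h.p.

E[X] ≈ 405.85712; in regime p = Θ(1/n^{1/2}) E[X] diverges (above the triangle threshold p ~ 1/n).


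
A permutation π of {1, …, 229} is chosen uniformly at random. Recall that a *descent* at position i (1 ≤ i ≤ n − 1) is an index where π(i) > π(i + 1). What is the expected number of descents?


Write X = Σ X_I over i = 1, …, 228, with X_I the indicator of one descent.
There are 228 indicators.
For each fixed i, the pair (π(i), π(i+1)) is a uniformly random ordered pair of distinct values from {1, …, 229}; by symmetry P[π(i) > π(i+1)] = 1/2.
By linearity: E[X] = 228 · (1/2) = (229 − 1) · (1/2) = 114 ≈ 114.000.

E[X] = 114 = 114.000.


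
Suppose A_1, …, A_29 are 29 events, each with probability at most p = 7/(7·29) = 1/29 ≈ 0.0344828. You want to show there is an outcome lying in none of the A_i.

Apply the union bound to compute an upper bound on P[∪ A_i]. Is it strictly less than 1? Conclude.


Union bound: P[∪_{i=1}^{29} A_i] ≤ Σ_i P[A_i] ≤ 29·p = 29·(1/29) = 1.
Numerically: 1 ≈ 1.0000000.
Is 1 < 1? NO.
Since the bound 1 is ≥ 1, the union bound is uninformative here; it does NOT by itself certify existence.

29·p = 1 ≈ 1.0000000; existence NOT certified by the union bound.


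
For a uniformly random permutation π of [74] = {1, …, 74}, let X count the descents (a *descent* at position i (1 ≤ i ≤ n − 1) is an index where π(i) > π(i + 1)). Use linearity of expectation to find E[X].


Write X = Σ X_I over i = 1, …, 73, with X_I the indicator of one descent.
There are 73 indicators.
For each fixed i, the pair (π(i), π(i+1)) is a uniformly random ordered pair of distinct values from {1, …, 74}; by symmetry P[π(i) > π(i+1)] = 1/2.
By linearity: E[X] = 73 · (1/2) = (74 − 1) · (1/2) = 73/2 ≈ 36.500.

E[X] = 73/2 = 36.500.


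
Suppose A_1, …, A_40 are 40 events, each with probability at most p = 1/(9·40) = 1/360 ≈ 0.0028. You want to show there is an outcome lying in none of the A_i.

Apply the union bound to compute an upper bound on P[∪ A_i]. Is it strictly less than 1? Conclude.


Union bound: P[∪_{i=1}^{40} A_i] ≤ Σ_i P[A_i] ≤ 40·p = 40·(1/360) = 1/9.
Numerically: 1/9 ≈ 0.1111.
Is 1/9 < 1? YES.
Since P[∪ A_i] ≤ 1/9 < 1, the complement has P[∩ A_i^c] ≥ 1 − 1/9 = 8/9 > 0, so some outcome avoids every A_i.

40·p = 1/9 ≈ 0.1111; existence CERTIFIED by the union bound.


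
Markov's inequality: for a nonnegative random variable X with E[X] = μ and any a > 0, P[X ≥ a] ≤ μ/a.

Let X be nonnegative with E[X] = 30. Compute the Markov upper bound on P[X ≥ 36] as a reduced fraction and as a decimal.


μ = E[X] = 30, a = 36.
Markov: P[X ≥ 36] ≤ μ/a = (30)/36 = 5/6.
Numerically: ≈ 0.8333.
(Since a = 36 > μ = 30.0000, the bound 5/6 is < 1 and informative.)

P[X ≥ 36] ≤ 5/6 ≈ 0.8333.


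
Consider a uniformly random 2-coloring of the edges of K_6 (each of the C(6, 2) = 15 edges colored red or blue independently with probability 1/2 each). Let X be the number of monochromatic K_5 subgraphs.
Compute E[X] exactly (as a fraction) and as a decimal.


Let X = Σ_S X_S over the C(6, 5) = 6 subsets S of size 5, where X_S = 1 if the K_5 on S is monochromatic.
For a fixed S, the K_5 on S has C(5, 2) = 10 edges. P[all 10 edges red] = (1/2)^10, and likewise for blue, so P[monochromatic] = 2·(1/2)^10 = 2^{1 − 10} = 1/512.
By linearity of expectation: E[X] = C(6, 5) · 2^{1 − 10} = 6 · 1/512 = 3/256.
Numerically: E[X] ≈ 0.0117.

E[X] = C(6,5)·2^(1−C(5,2)) = 3/256 ≈ 0.0117.


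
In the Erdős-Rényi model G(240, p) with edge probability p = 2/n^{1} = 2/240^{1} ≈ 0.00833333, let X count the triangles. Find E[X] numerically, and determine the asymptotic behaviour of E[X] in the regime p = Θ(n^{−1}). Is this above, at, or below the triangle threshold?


Number of potential triangles: C(240, 3) = 2275280.
Each occurs with probability p³ ≈ (0.00833333)³ ≈ 5.78703704e-07.
By linearity: E[X] = C(240, 3)·p³ ≈ 2275280 · 5.78703704e-07 ≈ 1.316713.
Here α = 1, so p = 2/n is exactly at the triangle threshold p ~ 1/n. Asymptotically E[X] → c³/6 = 2³/6 = 4/3 ≈ 1.333333, a bounded constant. In this regime the triangle count is asymptotically Poisson(c³/6).

E[X] ≈ 1.316713; in regime p = Θ(1/n^{1}) E[X] stays bounded (at the triangle threshold p ~ 1/n).


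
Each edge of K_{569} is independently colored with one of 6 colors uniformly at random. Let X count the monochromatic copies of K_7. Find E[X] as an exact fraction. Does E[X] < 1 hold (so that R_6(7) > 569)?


E[X] = C(569, 7) · 6^{1 − 21} = 3692032389858348 · 6^{−20} = 3692032389858348/3656158440062976.
As a reduced fraction: E[X] = 34185485091281/33853318889472 ≈ 1.00981.
Is E[X] < 1? NO.
Since E[X] ≥ 1, the first-moment bound is inconclusive at n = 569; it does NOT by itself certify R_6(7) > 569.

E[X] = 34185485091281/33853318889472 ≈ 1.00981; E[X] ≥ 1; first-moment method inconclusive here.


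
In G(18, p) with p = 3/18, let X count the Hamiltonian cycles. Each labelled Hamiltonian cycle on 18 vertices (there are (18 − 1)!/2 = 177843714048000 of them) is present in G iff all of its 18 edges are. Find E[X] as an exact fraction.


K_18 has (18 − 1)!/2 = 177843714048000 labelled Hamiltonian cycles.
For each such Hamiltonian cycle H, let X_H = 1 if all 18 edges of H are present in G. Then P[X_H = 1] = p^{18} = (1/6)^{18} = 1/101559956668416.
By linearity of expectation: E[X] = Σ_H E[X_H] = 177843714048000 · p^{18} = 177843714048000 · 1/101559956668416 = 14889875/8503056.
Numerically: E[X] ≈ 1.751.

E[X] = 177843714048000 · (1/6)^{18} = 14889875/8503056 ≈ 1.751.


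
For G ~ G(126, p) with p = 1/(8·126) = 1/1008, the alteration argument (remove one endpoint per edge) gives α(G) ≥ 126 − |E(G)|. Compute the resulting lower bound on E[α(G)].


E[|E(G)|] = C(126, 2)·p = 7875 · (1/1008) = 125/16.
E[α(G)] ≥ n − E[|E(G)|] = 126 − 125/16 = 1891/16.
Numerically: ≈ 118.18750.
(This is only a lower bound; the true E[α(G)] may be larger.)

E[α(G)] ≥ 1891/16 ≈ 118.18750.


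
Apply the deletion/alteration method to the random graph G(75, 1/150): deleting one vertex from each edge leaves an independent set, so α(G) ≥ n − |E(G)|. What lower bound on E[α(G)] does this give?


E[|E(G)|] = C(75, 2)·p = 2775 · (1/150) = 37/2.
E[α(G)] ≥ n − E[|E(G)|] = 75 − 37/2 = 113/2.
Numerically: ≈ 56.50000.
(This is only a lower bound; the true E[α(G)] may be larger.)

E[α(G)] ≥ 113/2 ≈ 56.50000.


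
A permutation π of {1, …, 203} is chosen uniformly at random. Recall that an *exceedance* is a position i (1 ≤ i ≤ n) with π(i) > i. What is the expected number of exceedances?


Write X = Σ_{i=1}^{203} X_i, where X_i = 1_{π(i) > i}.
For each fixed i, π(i) is uniform over {1, …, 203} (marginal of a uniform permutation), so P[π(i) > i] = (n − i)/n. Summing: Σ_{i=1}^{203} (n − i)/n = (0 + 1 + … + 202)/203 = 203(203 − 1)/(2·203) = (203 − 1)/2.
Hence E[X] = Σ_{i=1}^{203} (203 − i)/203 = 101 ≈ 101.000000.

E[X] = 101 = 101.000000.


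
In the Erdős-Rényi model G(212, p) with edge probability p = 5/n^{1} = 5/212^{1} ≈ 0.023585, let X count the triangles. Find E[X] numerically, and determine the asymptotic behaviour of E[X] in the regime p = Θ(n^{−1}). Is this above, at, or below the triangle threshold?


Number of potential triangles: C(212, 3) = 1565620.
Each occurs with probability p³ ≈ (0.023585)³ ≈ 1.3119051e-05.
By linearity: E[X] = C(212, 3)·p³ ≈ 1565620 · 1.3119051e-05 ≈ 20.53945.
Here α = 1, so p = 5/n is exactly at the triangle threshold p ~ 1/n. Asymptotically E[X] → c³/6 = 5³/6 = 125/6 ≈ 20.83333, a bounded constant. In this regime the triangle count is asymptotically Poisson(c³/6).

E[X] ≈ 20.53945; in regime p = Θ(1/n^{1}) E[X] stays bounded (at the triangle threshold p ~ 1/n).


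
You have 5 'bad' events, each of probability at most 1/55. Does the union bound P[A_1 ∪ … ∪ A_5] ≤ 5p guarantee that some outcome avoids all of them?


Union bound: P[∪_{i=1}^{5} A_i] ≤ Σ_i P[A_i] ≤ 5·p = 5·(1/55) = 1/11.
Numerically: 1/11 ≈ 0.091.
Is 1/11 < 1? YES.
Since P[∪ A_i] ≤ 1/11 < 1, the complement has P[∩ A_i^c] ≥ 1 − 1/11 = 10/11 > 0, so some outcome avoids every A_i.

5·p = 1/11 ≈ 0.091; existence CERTIFIED by the union bound.


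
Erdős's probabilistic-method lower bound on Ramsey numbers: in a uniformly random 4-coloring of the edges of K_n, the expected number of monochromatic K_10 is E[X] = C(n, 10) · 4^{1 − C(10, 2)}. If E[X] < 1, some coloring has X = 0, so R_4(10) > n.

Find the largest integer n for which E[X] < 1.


We need C(n, 10) · 4^{1 − 45} < 1, i.e. C(n, 10) < 4^{45 − 1} = 309485009821345068724781056.
Check values of n near the boundary:
  n = 2022: C(2022, 10) = 307870445231474093395937796; 307870445231474093395937796 < 309485009821345068724781056? YES
  n = 2023: C(2023, 10) = 309399856285778485315440716; 309399856285778485315440716 < 309485009821345068724781056? YES
  n = 2024: C(2024, 10) = 310936101848269937576192656; 310936101848269937576192656 < 309485009821345068724781056? NO
  n = 2025: C(2025, 10) = 312479209053472269772600560; 312479209053472269772600560 < 309485009821345068724781056? NO
The largest n with C(n, 10) < 309485009821345068724781056 is n = 2023 (where E[X] = 77349964071444621328860179/77371252455336267181195264 ≈ 0.999725). Hence R_4(10) > 2023, i.e. R_4(10) ≥ 2024.

Largest n = 2023; hence R_4(10) > 2023.


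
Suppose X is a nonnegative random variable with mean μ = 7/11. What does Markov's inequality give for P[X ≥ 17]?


μ = E[X] = 7/11, a = 17.
Markov: P[X ≥ 17] ≤ μ/a = (7/11)/17 = 7/187.
Numerically: ≈ 0.037433.
(Since a = 17 > μ = 0.636364, the bound 7/187 is < 1 and informative.)

P[X ≥ 17] ≤ 7/187 ≈ 0.037433.


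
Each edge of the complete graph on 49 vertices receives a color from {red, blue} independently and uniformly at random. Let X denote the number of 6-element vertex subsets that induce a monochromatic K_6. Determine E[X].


Let X = Σ_S X_S over the C(49, 6) = 13983816 subsets S of size 6, where X_S = 1 if the K_6 on S is monochromatic.
For a fixed S, the K_6 on S has C(6, 2) = 15 edges. P[all 15 edges red] = (1/2)^15, and likewise for blue, so P[monochromatic] = 2·(1/2)^15 = 2^{1 − 15} = 1/16384.
By linearity of expectation: E[X] = C(49, 6) · 2^{1 − 15} = 13983816 · 1/16384 = 1747977/2048.
Numerically: E[X] ≈ 853.504.

E[X] = C(49,6)·2^(1−C(6,2)) = 1747977/2048 ≈ 853.504.


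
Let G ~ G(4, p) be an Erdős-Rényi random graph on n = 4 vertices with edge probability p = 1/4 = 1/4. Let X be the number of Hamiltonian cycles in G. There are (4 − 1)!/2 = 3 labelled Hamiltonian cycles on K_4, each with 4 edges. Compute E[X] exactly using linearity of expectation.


K_4 has (4 − 1)!/2 = 3 labelled Hamiltonian cycles.
For each such Hamiltonian cycle H, let X_H = 1 if all 4 edges of H are present in G. Then P[X_H = 1] = p^{4} = (1/4)^{4} = 1/256.
By linearity: E[X] = Σ_H E[X_H] = 3 · p^{4} = 3 · 1/256 = 3/256.
Numerically: E[X] ≈ 0.0117188.

E[X] = 3 · (1/4)^{4} = 3/256 ≈ 0.0117188.


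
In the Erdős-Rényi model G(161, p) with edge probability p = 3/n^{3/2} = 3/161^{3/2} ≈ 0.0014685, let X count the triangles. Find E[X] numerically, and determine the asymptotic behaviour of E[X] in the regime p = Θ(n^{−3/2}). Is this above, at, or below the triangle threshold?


Number of potential triangles: C(161, 3) = 682640.
Each occurs with probability p³ ≈ (0.0014685)³ ≈ 3.1669946e-09.
By linearity: E[X] = C(161, 3)·p³ ≈ 682640 · 3.1669946e-09 ≈ 0.00216.
Since α = 3/2 > 1, p = c/n^{3/2} = o(1/n) is below the triangle threshold p ~ 1/n. Asymptotically E[X] ~ (c³/6)·n^{3(1−α)} = (3³/6)·n^{-1.5} → 0, so by Markov's inequality G has no triangles w.h.p.

E[X] ≈ 0.00216; in regime p = Θ(1/n^{3/2}) E[X] tends to 0 (below the triangle threshold p ~ 1/n).


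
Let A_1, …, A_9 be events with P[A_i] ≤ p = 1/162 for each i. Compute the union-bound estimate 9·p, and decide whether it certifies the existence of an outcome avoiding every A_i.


Union bound: P[∪_{i=1}^{9} A_i] ≤ Σ_i P[A_i] ≤ 9·p = 9·(1/162) = 1/18.
Numerically: 1/18 ≈ 0.0555556.
Is 1/18 < 1? YES.
Since P[∪ A_i] ≤ 1/18 < 1, the complement has P[∩ A_i^c] ≥ 1 − 1/18 = 17/18 > 0, so some outcome avoids every A_i.

9·p = 1/18 ≈ 0.0555556; existence CERTIFIED by the union bound.


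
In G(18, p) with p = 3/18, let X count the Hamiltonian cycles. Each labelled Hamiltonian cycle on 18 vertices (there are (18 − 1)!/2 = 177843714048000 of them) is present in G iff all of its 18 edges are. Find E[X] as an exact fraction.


K_18 has (18 − 1)!/2 = 177843714048000 labelled Hamiltonian cycles.
For each such Hamiltonian cycle H, let X_H = 1 if all 18 edges of H are present in G. Then P[X_H = 1] = p^{18} = (1/6)^{18} = 1/101559956668416.
Summing the indicators: E[X] = Σ_H E[X_H] = 177843714048000 · p^{18} = 177843714048000 · 1/101559956668416 = 14889875/8503056.
Numerically: E[X] ≈ 1.75.

E[X] = 177843714048000 · (1/6)^{18} = 14889875/8503056 ≈ 1.75.
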